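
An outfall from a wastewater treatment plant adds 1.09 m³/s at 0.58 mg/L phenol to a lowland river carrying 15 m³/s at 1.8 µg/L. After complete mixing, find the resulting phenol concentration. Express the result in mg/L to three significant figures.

0.0410 mg/L

1.8 µg/L = 0.0018 mg/L.
By mass balance at complete mixing, C = (1.09·0.58 + 15·0.0018) / (1.09 + 15) = 0.6592/16.09 = 0.04097 mg/L.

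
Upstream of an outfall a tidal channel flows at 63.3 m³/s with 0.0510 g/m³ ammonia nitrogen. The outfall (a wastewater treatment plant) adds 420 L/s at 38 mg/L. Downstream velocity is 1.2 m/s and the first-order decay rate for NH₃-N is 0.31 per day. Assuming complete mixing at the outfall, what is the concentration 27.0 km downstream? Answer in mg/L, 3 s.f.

420 L/s = 0.42 m³/s.
After complete mixing, C₀ = (0.42·38 + 63.3·0.051) / 63.72 = 0.3011 mg/L.
Travel time t = 2.7e+04 m / 1.2 m/s = 2.25e+04 s = 0.2604 d.
C = 0.3011·exp(−0.31·0.2604) = 0.3011·0.9224 = 0.2778 mg/L.

0.278 mg/L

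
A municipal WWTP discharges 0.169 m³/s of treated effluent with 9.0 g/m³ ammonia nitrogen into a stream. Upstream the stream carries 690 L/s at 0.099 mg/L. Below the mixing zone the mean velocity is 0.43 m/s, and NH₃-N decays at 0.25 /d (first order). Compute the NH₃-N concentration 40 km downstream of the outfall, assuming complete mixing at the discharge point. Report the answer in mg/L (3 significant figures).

690 L/s = 0.69 m³/s.
After complete mixing, C₀ = (0.169·9 + 0.69·0.099) / 0.859 = 1.85 mg/L.
Travel time t = 4e+04 m / 0.43 m/s = 9.302e+04 s = 1.077 d.
C = 1.85·exp(−0.25·1.077) = 1.85·0.764 = 1.414 mg/L.

1.41 mg/L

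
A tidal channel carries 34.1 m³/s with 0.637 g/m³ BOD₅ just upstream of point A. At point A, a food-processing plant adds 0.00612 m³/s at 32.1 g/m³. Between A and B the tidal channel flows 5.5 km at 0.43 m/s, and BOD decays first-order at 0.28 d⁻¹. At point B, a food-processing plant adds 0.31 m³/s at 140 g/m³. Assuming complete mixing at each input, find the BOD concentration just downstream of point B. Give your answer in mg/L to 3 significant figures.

After input A: C = (34.1·0.637 + 0.00612·32.1) / 34.11 = 0.6426 mg/L.
Over the 5.5 km reach to input B (t = 1.279e+04 s = 0.148 d), decay gives C = 0.6426·exp(−0.28·0.148) = 0.6166 mg/L.
After input B: C = (34.11·0.6166 + 0.31·140) / 34.42 = 1.872 mg/L.

1.87 mg/L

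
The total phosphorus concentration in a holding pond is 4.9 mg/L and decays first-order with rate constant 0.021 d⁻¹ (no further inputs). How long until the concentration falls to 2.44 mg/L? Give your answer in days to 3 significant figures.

t = ln(C₀/C)/k = ln(4.9/2.44)/0.021 = 0.6972/0.021 = 33.2 d.

33.2 d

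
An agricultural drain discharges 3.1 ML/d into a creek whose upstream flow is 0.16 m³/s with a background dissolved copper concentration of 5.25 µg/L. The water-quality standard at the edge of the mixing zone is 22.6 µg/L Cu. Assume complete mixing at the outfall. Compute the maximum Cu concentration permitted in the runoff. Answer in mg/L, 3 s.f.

3.1 ML/d = 0.03588 m³/s.
5.25 µg/L = 0.00525 mg/L.
22.6 µg/L = 0.0226 mg/L.
Mass balance: 0.0226·0.1959 = 0.03588·Cₑ + 0.16·0.00525.
Cₑ = (0.004427 − 0.00084) / 0.03588 = 0.09997 mg/L.

0.100 mg/L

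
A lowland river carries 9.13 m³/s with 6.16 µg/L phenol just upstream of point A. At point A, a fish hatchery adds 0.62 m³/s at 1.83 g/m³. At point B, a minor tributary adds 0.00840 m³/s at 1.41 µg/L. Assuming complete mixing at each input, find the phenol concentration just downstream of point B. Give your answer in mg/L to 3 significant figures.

0.122 mg/L

6.16 µg/L = 0.00616 mg/L.
After input A: C = (9.13·0.00616 + 0.62·1.83) / 9.75 = 0.1221 mg/L.
1.41 µg/L = 0.00141 mg/L.
After input B: C = (9.75·0.1221 + 0.0084·0.00141) / 9.758 = 0.122 mg/L.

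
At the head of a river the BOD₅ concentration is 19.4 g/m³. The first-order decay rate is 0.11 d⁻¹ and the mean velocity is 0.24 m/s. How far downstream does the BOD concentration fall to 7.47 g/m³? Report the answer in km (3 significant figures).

From C = C₀·e^(−kt), t = ln(C₀/C)/k = ln(19.4/7.47)/0.11 = 0.9544/0.11 = 8.676 d.
Distance = v·t = 0.24 m/s × 7.496e+05 s = 1.799e+05 m = 179.9 km.

180 km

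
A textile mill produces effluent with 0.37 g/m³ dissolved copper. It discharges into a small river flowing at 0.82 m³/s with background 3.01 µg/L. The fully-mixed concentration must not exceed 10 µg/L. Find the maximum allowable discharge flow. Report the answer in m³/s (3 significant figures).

3.01 µg/L = 0.00301 mg/L.
10 µg/L = 0.01 mg/L.
Mass balance at complete mixing: C_std·(Q_w + Q_r) = Q_w·C_e + Q_r·C_b.
Rearranging, Q_w = Q_r·(C_std − C_b)/(C_e − C_std) = 0.82·(0.01 − 0.00301) / (0.37 − 0.01) = 0.01592 m³/s.

0.0159 m³/s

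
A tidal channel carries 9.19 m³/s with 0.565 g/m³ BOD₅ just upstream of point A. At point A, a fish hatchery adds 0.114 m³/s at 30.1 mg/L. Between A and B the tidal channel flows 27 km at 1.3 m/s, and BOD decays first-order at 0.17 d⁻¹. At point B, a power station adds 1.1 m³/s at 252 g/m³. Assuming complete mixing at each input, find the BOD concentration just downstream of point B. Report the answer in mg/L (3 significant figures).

27.4 mg/L

After input A: C = (9.19·0.565 + 0.114·30.1) / 9.304 = 0.9269 mg/L.
Over the 27 km reach to input B (t = 2.077e+04 s = 0.2404 d), decay gives C = 0.9269·exp(−0.17·0.2404) = 0.8898 mg/L.
After input B: C = (9.304·0.8898 + 1.1·252) / 10.4 = 27.44 mg/L.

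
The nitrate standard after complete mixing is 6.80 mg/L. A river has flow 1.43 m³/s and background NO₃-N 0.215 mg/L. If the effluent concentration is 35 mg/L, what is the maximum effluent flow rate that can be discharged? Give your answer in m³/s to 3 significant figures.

0.334 m³/s

Mass balance at complete mixing: C_std·(Q_w + Q_r) = Q_w·C_e + Q_r·C_b.
Rearranging, Q_w = Q_r·(C_std − C_b)/(C_e − C_std) = 1.43·(6.8 − 0.215) / (35 − 6.8) = 0.3339 m³/s.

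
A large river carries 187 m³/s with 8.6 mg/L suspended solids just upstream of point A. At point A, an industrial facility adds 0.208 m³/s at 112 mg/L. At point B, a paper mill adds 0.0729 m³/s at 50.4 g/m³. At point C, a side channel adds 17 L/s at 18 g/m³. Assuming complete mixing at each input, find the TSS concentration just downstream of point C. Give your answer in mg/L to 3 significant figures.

After input A: C = (187·8.6 + 0.208·112) / 187.2 = 8.715 mg/L.
After input B: C = (187.2·8.715 + 0.0729·50.4) / 187.3 = 8.731 mg/L.
17 L/s = 0.017 m³/s.
After input C: C = (187.3·8.731 + 0.017·18) / 187.3 = 8.732 mg/L.

8.73 mg/L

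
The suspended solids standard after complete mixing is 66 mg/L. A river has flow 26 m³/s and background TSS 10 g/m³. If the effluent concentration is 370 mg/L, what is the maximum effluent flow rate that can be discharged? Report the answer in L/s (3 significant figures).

4790 L/s

Mass balance at complete mixing: C_std·(Q_w + Q_r) = Q_w·C_e + Q_r·C_b.
Rearranging, Q_w = Q_r·(C_std − C_b)/(C_e − C_std) = 26·(66 − 10) / (370 − 66) = 4.789 m³/s.
= 4789 L/s.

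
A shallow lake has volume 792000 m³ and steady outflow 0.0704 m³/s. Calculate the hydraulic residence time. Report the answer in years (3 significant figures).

Q = 0.0704 m³/s × 3.156e+07 s/yr = 2.222e+06 m³/yr.
Hydraulic residence time τ = V/Q = 792000/2.222e+06 = 0.3565 yr.

0.356 yr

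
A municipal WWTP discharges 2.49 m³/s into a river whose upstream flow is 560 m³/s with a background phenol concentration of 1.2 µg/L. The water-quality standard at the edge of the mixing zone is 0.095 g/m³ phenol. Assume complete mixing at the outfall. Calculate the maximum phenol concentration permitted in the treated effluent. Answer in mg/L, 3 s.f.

21.2 mg/L

1.2 µg/L = 0.0012 mg/L.
Mass balance: 0.095·562.5 = 2.49·Cₑ + 560·0.0012.
Cₑ = (53.44 − 0.672) / 2.49 = 21.19 mg/L.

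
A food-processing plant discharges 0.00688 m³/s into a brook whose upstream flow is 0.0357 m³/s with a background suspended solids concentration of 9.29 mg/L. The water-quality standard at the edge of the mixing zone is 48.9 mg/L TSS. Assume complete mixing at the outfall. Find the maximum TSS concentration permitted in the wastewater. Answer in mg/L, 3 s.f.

254 mg/L

Mass balance: 48.9·0.04258 = 0.00688·Cₑ + 0.0357·9.29.
Cₑ = (2.082 − 0.3317) / 0.00688 = 254.4 mg/L.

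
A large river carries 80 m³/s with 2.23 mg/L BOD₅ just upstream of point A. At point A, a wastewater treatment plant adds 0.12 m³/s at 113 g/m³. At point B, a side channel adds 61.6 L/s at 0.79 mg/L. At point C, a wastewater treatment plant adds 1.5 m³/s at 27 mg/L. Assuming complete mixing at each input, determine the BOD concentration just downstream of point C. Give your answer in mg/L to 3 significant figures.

After input A: C = (80·2.23 + 0.12·113) / 80.12 = 2.396 mg/L.
61.6 L/s = 0.0616 m³/s.
After input B: C = (80.12·2.396 + 0.0616·0.79) / 80.18 = 2.395 mg/L.
After input C: C = (80.18·2.395 + 1.5·27) / 81.68 = 2.847 mg/L.

2.85 mg/L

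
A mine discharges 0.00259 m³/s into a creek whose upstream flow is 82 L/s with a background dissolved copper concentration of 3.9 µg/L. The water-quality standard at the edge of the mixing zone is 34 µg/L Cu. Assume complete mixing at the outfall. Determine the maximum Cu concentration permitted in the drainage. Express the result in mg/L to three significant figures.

0.987 mg/L

82 L/s = 0.082 m³/s.
3.9 µg/L = 0.0039 mg/L.
34 µg/L = 0.034 mg/L.
Mass balance: 0.034·0.08459 = 0.00259·Cₑ + 0.082·0.0039.
Cₑ = (0.002876 − 0.0003198) / 0.00259 = 0.987 mg/L.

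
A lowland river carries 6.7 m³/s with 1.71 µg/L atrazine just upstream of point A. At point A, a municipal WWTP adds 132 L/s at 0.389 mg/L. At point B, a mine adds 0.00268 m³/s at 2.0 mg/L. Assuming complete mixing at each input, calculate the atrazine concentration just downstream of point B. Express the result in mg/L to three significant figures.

0.00997 mg/L

1.71 µg/L = 0.00171 mg/L.
132 L/s = 0.132 m³/s.
After input A: C = (6.7·0.00171 + 0.132·0.389) / 6.832 = 0.009193 mg/L.
After input B: C = (6.832·0.009193 + 0.00268·2) / 6.835 = 0.009973 mg/L.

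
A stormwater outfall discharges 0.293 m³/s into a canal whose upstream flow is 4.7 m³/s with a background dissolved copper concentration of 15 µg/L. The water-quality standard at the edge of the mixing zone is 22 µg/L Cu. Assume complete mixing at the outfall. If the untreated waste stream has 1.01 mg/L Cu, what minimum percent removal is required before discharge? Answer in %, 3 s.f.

86.7 %

15 µg/L = 0.015 mg/L.
22 µg/L = 0.022 mg/L.
Mass balance: 0.022·4.993 = 0.293·Cₑ + 4.7·0.015.
Cₑ = (0.1098 − 0.0705) / 0.293 = 0.1343 mg/L.
Required removal = 1 − 0.1343/1.01 = 86.7 %.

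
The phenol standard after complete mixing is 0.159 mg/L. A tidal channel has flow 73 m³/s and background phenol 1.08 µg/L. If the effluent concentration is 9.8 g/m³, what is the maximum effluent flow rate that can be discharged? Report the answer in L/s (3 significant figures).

1200 L/s

1.08 µg/L = 0.00108 mg/L.
Mass balance at complete mixing: C_std·(Q_w + Q_r) = Q_w·C_e + Q_r·C_b.
Rearranging, Q_w = Q_r·(C_std − C_b)/(C_e − C_std) = 73·(0.159 − 0.00108) / (9.8 − 0.159) = 1.196 m³/s.
= 1196 L/s.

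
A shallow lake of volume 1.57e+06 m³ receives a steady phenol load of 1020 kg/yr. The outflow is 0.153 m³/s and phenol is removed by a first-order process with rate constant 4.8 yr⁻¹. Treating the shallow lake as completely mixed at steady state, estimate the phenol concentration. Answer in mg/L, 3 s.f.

0.0825 mg/L

Outflow Q = 0.153 m³/s × 3.156e+07 s/yr = 4.828e+06 m³/yr.
Steady-state CSTR mass balance: W = Q·C + k·V·C, so C = W/(Q + kV).
Q + kV = 4.828e+06 + 4.8·1.57e+06 = 1.236e+07 m³/yr.
C = 1020/1.236e+07 = 8.25e-05 kg/m³ = 0.0825 mg/L.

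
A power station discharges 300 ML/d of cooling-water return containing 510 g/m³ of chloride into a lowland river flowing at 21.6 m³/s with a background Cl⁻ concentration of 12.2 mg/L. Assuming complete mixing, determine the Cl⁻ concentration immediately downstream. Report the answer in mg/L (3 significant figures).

81.1 mg/L

300 ML/d = 3.472 m³/s.
By mass balance at complete mixing, C = (3.472·510 + 21.6·12.2) / (3.472 + 21.6) = 2034/25.07 = 81.14 mg/L.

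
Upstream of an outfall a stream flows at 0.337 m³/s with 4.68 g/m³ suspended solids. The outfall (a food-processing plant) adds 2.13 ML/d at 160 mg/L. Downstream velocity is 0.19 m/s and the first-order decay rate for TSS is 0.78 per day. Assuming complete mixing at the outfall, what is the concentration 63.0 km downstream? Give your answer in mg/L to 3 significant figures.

0.765 mg/L

2.13 ML/d = 0.02465 m³/s.
After complete mixing, C₀ = (0.02465·160 + 0.337·4.68) / 0.3617 = 15.27 mg/L.
Travel time t = 6.3e+04 m / 0.19 m/s = 3.316e+05 s = 3.838 d.
C = 15.27·exp(−0.78·3.838) = 15.27·0.05012 = 0.7652 mg/L.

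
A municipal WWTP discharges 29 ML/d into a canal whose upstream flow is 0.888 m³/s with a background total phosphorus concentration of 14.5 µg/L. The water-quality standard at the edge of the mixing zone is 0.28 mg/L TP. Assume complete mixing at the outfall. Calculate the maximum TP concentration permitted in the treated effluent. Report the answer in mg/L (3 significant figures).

29 ML/d = 0.3356 m³/s.
14.5 µg/L = 0.0145 mg/L.
Mass balance: 0.28·1.224 = 0.3356·Cₑ + 0.888·0.0145.
Cₑ = (0.3426 − 0.01288) / 0.3356 = 0.9824 mg/L.

0.982 mg/L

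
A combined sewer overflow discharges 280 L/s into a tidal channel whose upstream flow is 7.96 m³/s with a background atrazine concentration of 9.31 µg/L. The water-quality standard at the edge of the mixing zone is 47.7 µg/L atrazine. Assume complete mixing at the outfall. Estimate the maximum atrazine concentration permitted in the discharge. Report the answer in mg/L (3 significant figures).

280 L/s = 0.28 m³/s.
9.31 µg/L = 0.00931 mg/L.
47.7 µg/L = 0.0477 mg/L.
Mass balance: 0.0477·8.24 = 0.28·Cₑ + 7.96·0.00931.
Cₑ = (0.393 − 0.07411) / 0.28 = 1.139 mg/L.

1.14 mg/L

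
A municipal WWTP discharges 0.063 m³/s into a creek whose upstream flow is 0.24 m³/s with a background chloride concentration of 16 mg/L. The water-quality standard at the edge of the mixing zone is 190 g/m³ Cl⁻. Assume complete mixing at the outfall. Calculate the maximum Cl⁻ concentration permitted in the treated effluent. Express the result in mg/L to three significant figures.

Mass balance: 190·0.303 = 0.063·Cₑ + 0.24·16.
Cₑ = (57.57 − 3.84) / 0.063 = 852.9 mg/L.

853 mg/L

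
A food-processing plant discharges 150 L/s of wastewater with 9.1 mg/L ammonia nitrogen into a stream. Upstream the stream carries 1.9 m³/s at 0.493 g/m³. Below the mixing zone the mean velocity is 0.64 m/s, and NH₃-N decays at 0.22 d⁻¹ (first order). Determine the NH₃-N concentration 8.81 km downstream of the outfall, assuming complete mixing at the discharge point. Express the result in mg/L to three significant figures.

1.08 mg/L

150 L/s = 0.15 m³/s.
After complete mixing, C₀ = (0.15·9.1 + 1.9·0.493) / 2.05 = 1.123 mg/L.
Travel time t = 8810 m / 0.64 m/s = 1.377e+04 s = 0.1593 d.
C = 1.123·exp(−0.22·0.1593) = 1.123·0.9656 = 1.084 mg/L.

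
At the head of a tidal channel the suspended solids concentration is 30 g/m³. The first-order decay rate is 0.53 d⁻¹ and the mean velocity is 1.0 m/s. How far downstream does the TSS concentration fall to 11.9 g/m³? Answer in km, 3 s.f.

From C = C₀·e^(−kt), t = ln(C₀/C)/k = ln(30/11.9)/0.53 = 0.9247/0.53 = 1.745 d.
Distance = v·t = 1.0 m/s × 1.507e+05 s = 1.507e+05 m = 150.7 km.

151 km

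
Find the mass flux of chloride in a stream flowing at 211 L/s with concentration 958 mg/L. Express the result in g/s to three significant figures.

211 L/s = 0.211 m³/s.
Mass flux = Q·C = 0.211 m³/s × 958 g/m³ = 202.1 g/s.

202 g/s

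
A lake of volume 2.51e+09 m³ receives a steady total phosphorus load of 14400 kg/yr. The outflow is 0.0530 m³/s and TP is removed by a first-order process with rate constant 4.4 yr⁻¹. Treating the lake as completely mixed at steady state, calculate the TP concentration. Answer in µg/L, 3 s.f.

Outflow Q = 0.0530 m³/s × 3.156e+07 s/yr = 1.673e+06 m³/yr.
Steady-state CSTR mass balance: W = Q·C + k·V·C, so C = W/(Q + kV).
Q + kV = 1.673e+06 + 4.4·2.51e+09 = 1.105e+10 m³/yr.
C = 14400/1.105e+10 = 1.304e-06 kg/m³ = 0.001304 mg/L = 1.304 µg/L.

1.30 µg/L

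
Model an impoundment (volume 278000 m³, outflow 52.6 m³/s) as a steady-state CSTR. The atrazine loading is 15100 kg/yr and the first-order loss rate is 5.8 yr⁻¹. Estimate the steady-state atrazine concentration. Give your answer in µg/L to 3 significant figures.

Outflow Q = 52.6 m³/s × 3.156e+07 s/yr = 1.66e+09 m³/yr.
Steady-state CSTR mass balance: W = Q·C + k·V·C, so C = W/(Q + kV).
Q + kV = 1.66e+09 + 5.8·278000 = 1.662e+09 m³/yr.
C = 15100/1.662e+09 = 9.088e-06 kg/m³ = 0.009088 mg/L = 9.088 µg/L.

9.09 µg/L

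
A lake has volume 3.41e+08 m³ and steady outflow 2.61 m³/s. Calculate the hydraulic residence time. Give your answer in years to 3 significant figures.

Q = 2.61 m³/s × 3.156e+07 s/yr = 8.237e+07 m³/yr.
Hydraulic residence time τ = V/Q = 3.41e+08/8.237e+07 = 4.14 yr.

4.14 yr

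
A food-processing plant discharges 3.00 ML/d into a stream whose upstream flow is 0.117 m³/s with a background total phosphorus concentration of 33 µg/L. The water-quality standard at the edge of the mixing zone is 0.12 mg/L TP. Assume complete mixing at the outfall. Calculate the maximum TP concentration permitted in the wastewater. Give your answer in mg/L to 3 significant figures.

0.413 mg/L

3.00 ML/d = 0.03472 m³/s.
33 µg/L = 0.033 mg/L.
Mass balance: 0.12·0.1517 = 0.03472·Cₑ + 0.117·0.033.
Cₑ = (0.01821 − 0.003861) / 0.03472 = 0.4132 mg/L.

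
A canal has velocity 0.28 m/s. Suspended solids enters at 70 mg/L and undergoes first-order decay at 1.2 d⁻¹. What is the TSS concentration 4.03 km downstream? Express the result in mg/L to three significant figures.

57.3 mg/L

Travel time t = 4.03 km / 0.28 m/s = 4030/0.28 = 1.439e+04 s = 0.1666 d.
First-order decay: C = 70·exp(−1.2·0.1666) = 70·0.8188 = 57.32 mg/L.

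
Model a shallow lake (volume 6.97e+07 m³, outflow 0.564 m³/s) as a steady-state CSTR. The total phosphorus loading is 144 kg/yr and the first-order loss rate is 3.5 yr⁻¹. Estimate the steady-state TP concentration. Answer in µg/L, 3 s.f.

Outflow Q = 0.564 m³/s × 3.156e+07 s/yr = 1.78e+07 m³/yr.
Steady-state CSTR mass balance: W = Q·C + k·V·C, so C = W/(Q + kV).
Q + kV = 1.78e+07 + 3.5·6.97e+07 = 2.617e+08 m³/yr.
C = 144/2.617e+08 = 5.501e-07 kg/m³ = 0.0005501 mg/L = 0.5501 µg/L.

0.550 µg/L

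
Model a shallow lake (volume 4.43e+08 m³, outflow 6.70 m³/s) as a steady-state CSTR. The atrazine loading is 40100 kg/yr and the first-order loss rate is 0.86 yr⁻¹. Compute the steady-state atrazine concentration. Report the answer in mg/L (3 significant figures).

0.0677 mg/L

Outflow Q = 6.70 m³/s × 3.156e+07 s/yr = 2.114e+08 m³/yr.
Steady-state CSTR mass balance: W = Q·C + k·V·C, so C = W/(Q + kV).
Q + kV = 2.114e+08 + 0.86·4.43e+08 = 5.924e+08 m³/yr.
C = 40100/5.924e+08 = 6.769e-05 kg/m³ = 0.06769 mg/L.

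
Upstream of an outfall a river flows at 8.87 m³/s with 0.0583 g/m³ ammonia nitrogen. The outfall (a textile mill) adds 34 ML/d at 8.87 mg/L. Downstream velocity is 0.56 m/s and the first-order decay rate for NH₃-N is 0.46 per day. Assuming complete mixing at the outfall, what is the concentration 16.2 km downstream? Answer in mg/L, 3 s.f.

0.371 mg/L

34 ML/d = 0.3935 m³/s.
After complete mixing, C₀ = (0.3935·8.87 + 8.87·0.0583) / 9.264 = 0.4326 mg/L.
Travel time t = 1.62e+04 m / 0.56 m/s = 2.893e+04 s = 0.3348 d.
C = 0.4326·exp(−0.46·0.3348) = 0.4326·0.8573 = 0.3709 mg/L.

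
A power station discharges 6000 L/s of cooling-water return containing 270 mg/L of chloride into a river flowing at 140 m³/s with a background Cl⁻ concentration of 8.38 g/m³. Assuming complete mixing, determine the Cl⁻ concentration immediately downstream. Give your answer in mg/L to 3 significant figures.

6000 L/s = 6 m³/s.
Flow-weighted mixing gives C = (6·270 + 140·8.38) / (6 + 140) = 2793/146 = 19.13 mg/L.

19.1 mg/L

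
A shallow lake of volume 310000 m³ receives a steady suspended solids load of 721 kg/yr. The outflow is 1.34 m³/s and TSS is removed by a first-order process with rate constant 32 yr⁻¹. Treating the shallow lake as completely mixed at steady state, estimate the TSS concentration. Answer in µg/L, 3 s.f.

Outflow Q = 1.34 m³/s × 3.156e+07 s/yr = 4.229e+07 m³/yr.
Steady-state CSTR mass balance: W = Q·C + k·V·C, so C = W/(Q + kV).
Q + kV = 4.229e+07 + 32·310000 = 5.221e+07 m³/yr.
C = 721/5.221e+07 = 1.381e-05 kg/m³ = 0.01381 mg/L = 13.81 µg/L.

13.8 µg/L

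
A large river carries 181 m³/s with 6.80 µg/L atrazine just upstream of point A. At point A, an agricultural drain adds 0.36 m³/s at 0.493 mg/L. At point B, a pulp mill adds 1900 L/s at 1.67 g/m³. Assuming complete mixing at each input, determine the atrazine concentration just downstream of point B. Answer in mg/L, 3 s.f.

6.80 µg/L = 0.0068 mg/L.
After input A: C = (181·0.0068 + 0.36·0.493) / 181.4 = 0.007765 mg/L.
1900 L/s = 1.9 m³/s.
After input B: C = (181.4·0.007765 + 1.9·1.67) / 183.3 = 0.025 mg/L.

0.0250 mg/L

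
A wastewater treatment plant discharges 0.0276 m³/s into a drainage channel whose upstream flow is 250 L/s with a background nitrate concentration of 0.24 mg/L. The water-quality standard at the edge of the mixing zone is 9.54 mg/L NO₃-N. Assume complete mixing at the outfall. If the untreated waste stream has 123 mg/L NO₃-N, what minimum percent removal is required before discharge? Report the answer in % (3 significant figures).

23.8 %

250 L/s = 0.25 m³/s.
Mass balance: 9.54·0.2776 = 0.0276·Cₑ + 0.25·0.24.
Cₑ = (2.648 − 0.06) / 0.0276 = 93.78 mg/L.
Required removal = 1 − 93.78/123 = 23.76 %.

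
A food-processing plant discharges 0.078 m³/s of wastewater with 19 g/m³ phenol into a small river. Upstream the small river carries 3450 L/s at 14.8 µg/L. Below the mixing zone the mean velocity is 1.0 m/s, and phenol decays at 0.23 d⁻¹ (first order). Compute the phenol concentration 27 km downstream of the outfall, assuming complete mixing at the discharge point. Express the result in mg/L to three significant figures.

0.404 mg/L

3450 L/s = 3.45 m³/s.
14.8 µg/L = 0.0148 mg/L.
After complete mixing, C₀ = (0.078·19 + 3.45·0.0148) / 3.528 = 0.4345 mg/L.
Travel time t = 2.7e+04 m / 1.0 m/s = 2.7e+04 s = 0.3125 d.
C = 0.4345·exp(−0.23·0.3125) = 0.4345·0.9306 = 0.4044 mg/L.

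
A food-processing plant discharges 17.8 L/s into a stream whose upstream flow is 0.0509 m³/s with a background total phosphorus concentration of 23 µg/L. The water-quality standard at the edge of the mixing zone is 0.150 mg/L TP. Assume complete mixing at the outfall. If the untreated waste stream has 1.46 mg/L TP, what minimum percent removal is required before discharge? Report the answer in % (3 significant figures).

17.8 L/s = 0.0178 m³/s.
23 µg/L = 0.023 mg/L.
Mass balance: 0.15·0.0687 = 0.0178·Cₑ + 0.0509·0.023.
Cₑ = (0.0103 − 0.001171) / 0.0178 = 0.5132 mg/L.
Required removal = 1 − 0.5132/1.46 = 64.85 %.

64.9 %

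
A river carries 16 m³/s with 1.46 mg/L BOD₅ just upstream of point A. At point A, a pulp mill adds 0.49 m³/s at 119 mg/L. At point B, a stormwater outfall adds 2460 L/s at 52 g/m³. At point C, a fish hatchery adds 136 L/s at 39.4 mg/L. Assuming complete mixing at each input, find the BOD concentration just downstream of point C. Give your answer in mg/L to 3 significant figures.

After input A: C = (16·1.46 + 0.49·119) / 16.49 = 4.953 mg/L.
2460 L/s = 2.46 m³/s.
After input B: C = (16.49·4.953 + 2.46·52) / 18.95 = 11.06 mg/L.
136 L/s = 0.136 m³/s.
After input C: C = (18.95·11.06 + 0.136·39.4) / 19.09 = 11.26 mg/L.

11.3 mg/L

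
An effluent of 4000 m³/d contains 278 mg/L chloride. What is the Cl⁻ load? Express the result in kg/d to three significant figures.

4000 m³/d = 0.0463 m³/s.
Mass flux = Q·C = 0.0463 m³/s × 278 g/m³ = 12.87 g/s.
= 12.87 g/s × 86.4 = 1112 kg/d.

1110 kg/d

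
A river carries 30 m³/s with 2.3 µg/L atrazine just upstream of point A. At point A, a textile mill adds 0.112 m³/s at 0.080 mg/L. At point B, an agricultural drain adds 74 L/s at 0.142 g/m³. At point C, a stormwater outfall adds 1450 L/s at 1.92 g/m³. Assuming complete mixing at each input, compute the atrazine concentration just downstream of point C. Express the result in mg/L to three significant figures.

2.3 µg/L = 0.0023 mg/L.
After input A: C = (30·0.0023 + 0.112·0.08) / 30.11 = 0.002589 mg/L.
74 L/s = 0.074 m³/s.
After input B: C = (30.11·0.002589 + 0.074·0.142) / 30.19 = 0.002931 mg/L.
1450 L/s = 1.45 m³/s.
After input C: C = (30.19·0.002931 + 1.45·1.92) / 31.64 = 0.0908 mg/L.

0.0908 mg/L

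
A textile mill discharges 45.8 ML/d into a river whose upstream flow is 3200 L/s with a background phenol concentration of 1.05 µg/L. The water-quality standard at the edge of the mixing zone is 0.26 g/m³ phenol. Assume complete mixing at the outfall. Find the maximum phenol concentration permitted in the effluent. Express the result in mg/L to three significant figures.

1.82 mg/L

45.8 ML/d = 0.5301 m³/s.
3200 L/s = 3.2 m³/s.
1.05 µg/L = 0.00105 mg/L.
Mass balance: 0.26·3.73 = 0.5301·Cₑ + 3.2·0.00105.
Cₑ = (0.9698 − 0.00336) / 0.5301 = 1.823 mg/L.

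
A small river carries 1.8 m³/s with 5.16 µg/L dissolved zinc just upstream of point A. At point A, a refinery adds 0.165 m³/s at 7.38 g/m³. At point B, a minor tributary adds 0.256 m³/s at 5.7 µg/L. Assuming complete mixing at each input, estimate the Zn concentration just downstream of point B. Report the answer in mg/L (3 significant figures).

5.16 µg/L = 0.00516 mg/L.
After input A: C = (1.8·0.00516 + 0.165·7.38) / 1.965 = 0.6244 mg/L.
5.7 µg/L = 0.0057 mg/L.
After input B: C = (1.965·0.6244 + 0.256·0.0057) / 2.221 = 0.5531 mg/L.

0.553 mg/L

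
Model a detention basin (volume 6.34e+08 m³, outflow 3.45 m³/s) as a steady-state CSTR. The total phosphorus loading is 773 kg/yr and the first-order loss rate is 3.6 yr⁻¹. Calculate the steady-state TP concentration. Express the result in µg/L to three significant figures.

0.323 µg/L

Outflow Q = 3.45 m³/s × 3.156e+07 s/yr = 1.089e+08 m³/yr.
Steady-state CSTR mass balance: W = Q·C + k·V·C, so C = W/(Q + kV).
Q + kV = 1.089e+08 + 3.6·6.34e+08 = 2.391e+09 m³/yr.
C = 773/2.391e+09 = 3.233e-07 kg/m³ = 0.0003233 mg/L = 0.3233 µg/L.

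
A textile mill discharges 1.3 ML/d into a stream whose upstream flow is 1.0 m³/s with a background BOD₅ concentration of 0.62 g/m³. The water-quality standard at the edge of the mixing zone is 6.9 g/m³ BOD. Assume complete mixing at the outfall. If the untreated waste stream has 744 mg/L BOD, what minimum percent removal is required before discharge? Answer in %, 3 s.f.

1.3 ML/d = 0.01505 m³/s.
Mass balance: 6.9·1.015 = 0.01505·Cₑ + 1·0.62.
Cₑ = (7.004 − 0.62) / 0.01505 = 424.3 mg/L.
Required removal = 1 − 424.3/744 = 42.97 %.

43.0 %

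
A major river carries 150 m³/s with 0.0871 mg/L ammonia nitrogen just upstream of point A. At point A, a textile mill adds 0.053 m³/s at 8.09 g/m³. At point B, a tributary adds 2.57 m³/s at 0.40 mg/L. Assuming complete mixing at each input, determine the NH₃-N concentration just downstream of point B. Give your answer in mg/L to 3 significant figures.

0.0951 mg/L

After input A: C = (150·0.0871 + 0.053·8.09) / 150.1 = 0.08993 mg/L.
After input B: C = (150.1·0.08993 + 2.57·0.4) / 152.6 = 0.09515 mg/L.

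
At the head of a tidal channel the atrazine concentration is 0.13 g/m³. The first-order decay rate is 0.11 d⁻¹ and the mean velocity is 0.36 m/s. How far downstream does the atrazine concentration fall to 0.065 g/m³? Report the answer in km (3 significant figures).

From C = C₀·e^(−kt), t = ln(C₀/C)/k = ln(0.13/0.065)/0.11 = 0.6931/0.11 = 6.301 d.
Distance = v·t = 0.36 m/s × 5.444e+05 s = 1.96e+05 m = 196 km.

196 km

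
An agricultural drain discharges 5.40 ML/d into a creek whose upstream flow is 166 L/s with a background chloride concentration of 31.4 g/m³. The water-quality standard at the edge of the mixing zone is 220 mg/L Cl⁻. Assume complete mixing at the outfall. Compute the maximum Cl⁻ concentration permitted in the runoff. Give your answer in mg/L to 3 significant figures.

721 mg/L

5.40 ML/d = 0.0625 m³/s.
166 L/s = 0.166 m³/s.
Mass balance: 220·0.2285 = 0.0625·Cₑ + 0.166·31.4.
Cₑ = (50.27 − 5.212) / 0.0625 = 720.9 mg/L.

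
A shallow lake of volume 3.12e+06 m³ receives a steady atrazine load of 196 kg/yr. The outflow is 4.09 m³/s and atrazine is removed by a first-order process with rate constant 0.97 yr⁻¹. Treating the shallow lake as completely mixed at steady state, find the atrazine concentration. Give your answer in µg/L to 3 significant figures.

Outflow Q = 4.09 m³/s × 3.156e+07 s/yr = 1.291e+08 m³/yr.
Steady-state CSTR mass balance: W = Q·C + k·V·C, so C = W/(Q + kV).
Q + kV = 1.291e+08 + 0.97·3.12e+06 = 1.321e+08 m³/yr.
C = 196/1.321e+08 = 1.484e-06 kg/m³ = 0.001484 mg/L = 1.484 µg/L.

1.48 µg/L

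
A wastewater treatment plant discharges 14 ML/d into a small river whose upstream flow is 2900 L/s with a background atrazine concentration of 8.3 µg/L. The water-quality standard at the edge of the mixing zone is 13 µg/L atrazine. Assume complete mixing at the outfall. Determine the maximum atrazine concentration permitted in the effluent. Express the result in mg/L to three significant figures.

0.0971 mg/L

14 ML/d = 0.162 m³/s.
2900 L/s = 2.9 m³/s.
8.3 µg/L = 0.0083 mg/L.
13 µg/L = 0.013 mg/L.
Mass balance: 0.013·3.062 = 0.162·Cₑ + 2.9·0.0083.
Cₑ = (0.03981 − 0.02407) / 0.162 = 0.09712 mg/L.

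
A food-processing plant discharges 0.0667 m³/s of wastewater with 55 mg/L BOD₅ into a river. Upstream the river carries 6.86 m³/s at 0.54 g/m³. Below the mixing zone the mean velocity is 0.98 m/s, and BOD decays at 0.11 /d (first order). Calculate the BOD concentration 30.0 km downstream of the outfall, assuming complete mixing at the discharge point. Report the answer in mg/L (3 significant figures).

1.02 mg/L

After complete mixing, C₀ = (0.0667·55 + 6.86·0.54) / 6.927 = 1.064 mg/L.
Travel time t = 3e+04 m / 0.98 m/s = 3.061e+04 s = 0.3543 d.
C = 1.064·exp(−0.11·0.3543) = 1.064·0.9618 = 1.024 mg/L.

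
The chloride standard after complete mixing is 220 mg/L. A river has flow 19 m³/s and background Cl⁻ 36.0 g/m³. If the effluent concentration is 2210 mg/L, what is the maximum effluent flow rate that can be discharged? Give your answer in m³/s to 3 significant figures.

1.76 m³/s

Mass balance at complete mixing: C_std·(Q_w + Q_r) = Q_w·C_e + Q_r·C_b.
Rearranging, Q_w = Q_r·(C_std − C_b)/(C_e − C_std) = 19·(220 − 36) / (2210 − 220) = 1.757 m³/s.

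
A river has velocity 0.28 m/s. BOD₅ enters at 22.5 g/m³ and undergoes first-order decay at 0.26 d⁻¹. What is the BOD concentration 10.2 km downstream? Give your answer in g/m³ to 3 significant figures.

Travel time t = 10.2 km / 0.28 m/s = 1.02e+04/0.28 = 3.643e+04 s = 0.4216 d.
First-order decay: C = 22.5·exp(−0.26·0.4216) = 22.5·0.8962 = 20.16 g/m³.

20.2 g/m³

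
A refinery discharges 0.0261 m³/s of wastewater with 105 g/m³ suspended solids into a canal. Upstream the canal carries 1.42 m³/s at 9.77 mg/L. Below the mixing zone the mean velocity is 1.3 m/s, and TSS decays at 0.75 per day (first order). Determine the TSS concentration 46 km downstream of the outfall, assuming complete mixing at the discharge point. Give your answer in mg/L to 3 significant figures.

8.45 mg/L

After complete mixing, C₀ = (0.0261·105 + 1.42·9.77) / 1.446 = 11.49 mg/L.
Travel time t = 4.6e+04 m / 1.3 m/s = 3.538e+04 s = 0.4095 d.
C = 11.49·exp(−0.75·0.4095) = 11.49·0.7355 = 8.45 mg/L.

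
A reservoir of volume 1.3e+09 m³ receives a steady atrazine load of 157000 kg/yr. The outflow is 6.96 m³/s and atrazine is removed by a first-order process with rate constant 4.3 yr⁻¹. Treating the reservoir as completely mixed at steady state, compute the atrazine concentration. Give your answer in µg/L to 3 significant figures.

27.0 µg/L

Outflow Q = 6.96 m³/s × 3.156e+07 s/yr = 2.196e+08 m³/yr.
Steady-state CSTR mass balance: W = Q·C + k·V·C, so C = W/(Q + kV).
Q + kV = 2.196e+08 + 4.3·1.3e+09 = 5.81e+09 m³/yr.
C = 157000/5.81e+09 = 2.702e-05 kg/m³ = 0.02702 mg/L = 27.02 µg/L.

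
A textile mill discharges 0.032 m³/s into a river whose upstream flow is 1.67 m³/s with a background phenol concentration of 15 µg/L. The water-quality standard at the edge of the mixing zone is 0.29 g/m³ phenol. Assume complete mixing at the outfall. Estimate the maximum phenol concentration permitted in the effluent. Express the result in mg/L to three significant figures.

14.6 mg/L

15 µg/L = 0.015 mg/L.
Mass balance: 0.29·1.702 = 0.032·Cₑ + 1.67·0.015.
Cₑ = (0.4936 − 0.02505) / 0.032 = 14.64 mg/L.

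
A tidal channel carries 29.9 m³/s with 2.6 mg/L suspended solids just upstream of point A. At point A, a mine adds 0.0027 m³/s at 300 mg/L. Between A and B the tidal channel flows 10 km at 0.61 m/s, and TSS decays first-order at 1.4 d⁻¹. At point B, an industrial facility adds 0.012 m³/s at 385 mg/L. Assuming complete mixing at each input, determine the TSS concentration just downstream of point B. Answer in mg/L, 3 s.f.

2.17 mg/L

After input A: C = (29.9·2.6 + 0.0027·300) / 29.9 = 2.627 mg/L.
Over the 10 km reach to input B (t = 1.639e+04 s = 0.1897 d), decay gives C = 2.627·exp(−1.4·0.1897) = 2.014 mg/L.
After input B: C = (29.9·2.014 + 0.012·385) / 29.91 = 2.168 mg/L.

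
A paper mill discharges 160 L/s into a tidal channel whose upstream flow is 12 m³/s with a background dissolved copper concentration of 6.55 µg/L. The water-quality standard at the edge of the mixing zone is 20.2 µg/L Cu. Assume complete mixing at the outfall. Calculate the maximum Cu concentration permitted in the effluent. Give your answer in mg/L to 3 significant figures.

1.04 mg/L

160 L/s = 0.16 m³/s.
6.55 µg/L = 0.00655 mg/L.
20.2 µg/L = 0.0202 mg/L.
Mass balance: 0.0202·12.16 = 0.16·Cₑ + 12·0.00655.
Cₑ = (0.2456 − 0.0786) / 0.16 = 1.044 mg/L.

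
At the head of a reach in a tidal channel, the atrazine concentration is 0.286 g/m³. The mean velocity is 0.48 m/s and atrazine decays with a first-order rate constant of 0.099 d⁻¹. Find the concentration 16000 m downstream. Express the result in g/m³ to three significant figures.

Travel time t = 16000 m / 0.48 m/s = 1.6e+04/0.48 = 3.333e+04 s = 0.3858 d.
First-order decay: C = 0.286·exp(−0.099·0.3858) = 0.286·0.9625 = 0.2753 g/m³.

0.275 g/m³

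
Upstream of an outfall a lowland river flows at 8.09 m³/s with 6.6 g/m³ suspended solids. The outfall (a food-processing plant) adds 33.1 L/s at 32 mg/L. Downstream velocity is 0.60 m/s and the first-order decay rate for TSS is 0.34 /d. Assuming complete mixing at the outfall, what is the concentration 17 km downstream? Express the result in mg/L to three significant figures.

33.1 L/s = 0.0331 m³/s.
After complete mixing, C₀ = (0.0331·32 + 8.09·6.6) / 8.123 = 6.703 mg/L.
Travel time t = 1.7e+04 m / 0.60 m/s = 2.833e+04 s = 0.3279 d.
C = 6.703·exp(−0.34·0.3279) = 6.703·0.8945 = 5.996 mg/L.

6.00 mg/L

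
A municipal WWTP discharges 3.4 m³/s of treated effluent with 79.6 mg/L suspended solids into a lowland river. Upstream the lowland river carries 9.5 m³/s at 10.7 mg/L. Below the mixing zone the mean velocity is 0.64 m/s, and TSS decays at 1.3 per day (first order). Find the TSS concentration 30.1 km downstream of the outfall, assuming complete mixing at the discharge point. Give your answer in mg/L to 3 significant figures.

14.2 mg/L

After complete mixing, C₀ = (3.4·79.6 + 9.5·10.7) / 12.9 = 28.86 mg/L.
Travel time t = 3.01e+04 m / 0.64 m/s = 4.703e+04 s = 0.5443 d.
C = 28.86·exp(−1.3·0.5443) = 28.86·0.4928 = 14.22 mg/L.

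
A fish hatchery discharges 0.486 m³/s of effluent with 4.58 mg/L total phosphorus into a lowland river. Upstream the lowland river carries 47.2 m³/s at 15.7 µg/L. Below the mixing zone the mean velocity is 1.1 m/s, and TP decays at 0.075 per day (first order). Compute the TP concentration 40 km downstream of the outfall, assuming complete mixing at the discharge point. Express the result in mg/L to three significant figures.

0.0603 mg/L

15.7 µg/L = 0.0157 mg/L.
After complete mixing, C₀ = (0.486·4.58 + 47.2·0.0157) / 47.69 = 0.06222 mg/L.
Travel time t = 4e+04 m / 1.1 m/s = 3.636e+04 s = 0.4209 d.
C = 0.06222·exp(−0.075·0.4209) = 0.06222·0.9689 = 0.06028 mg/L.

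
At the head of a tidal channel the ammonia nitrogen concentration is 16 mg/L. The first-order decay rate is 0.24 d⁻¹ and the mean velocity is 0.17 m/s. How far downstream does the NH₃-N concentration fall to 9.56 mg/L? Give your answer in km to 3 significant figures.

31.5 km

From C = C₀·e^(−kt), t = ln(C₀/C)/k = ln(16/9.56)/0.24 = 0.515/0.24 = 2.146 d.
Distance = v·t = 0.17 m/s × 1.854e+05 s = 3.152e+04 m = 31.52 km.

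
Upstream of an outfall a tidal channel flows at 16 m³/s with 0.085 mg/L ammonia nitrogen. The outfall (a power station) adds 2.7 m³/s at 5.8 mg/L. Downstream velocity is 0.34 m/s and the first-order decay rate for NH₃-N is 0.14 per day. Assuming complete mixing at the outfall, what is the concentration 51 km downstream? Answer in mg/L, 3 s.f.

0.714 mg/L

After complete mixing, C₀ = (2.7·5.8 + 16·0.085) / 18.7 = 0.9102 mg/L.
Travel time t = 5.1e+04 m / 0.34 m/s = 1.5e+05 s = 1.736 d.
C = 0.9102·exp(−0.14·1.736) = 0.9102·0.7842 = 0.7138 mg/L.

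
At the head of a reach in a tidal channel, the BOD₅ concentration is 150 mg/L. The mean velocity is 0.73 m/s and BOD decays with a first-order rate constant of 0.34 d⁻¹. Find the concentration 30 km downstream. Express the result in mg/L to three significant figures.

Travel time t = 30 km / 0.73 m/s = 3e+04/0.73 = 4.11e+04 s = 0.4756 d.
First-order decay: C = 150·exp(−0.34·0.4756) = 150·0.8507 = 127.6 mg/L.

128 mg/L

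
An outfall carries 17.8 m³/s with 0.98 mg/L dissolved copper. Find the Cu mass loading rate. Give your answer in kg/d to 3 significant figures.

Mass flux = Q·C = 17.8 m³/s × 0.98 g/m³ = 17.44 g/s.
= 17.44 g/s × 86.4 = 1507 kg/d.

1510 kg/d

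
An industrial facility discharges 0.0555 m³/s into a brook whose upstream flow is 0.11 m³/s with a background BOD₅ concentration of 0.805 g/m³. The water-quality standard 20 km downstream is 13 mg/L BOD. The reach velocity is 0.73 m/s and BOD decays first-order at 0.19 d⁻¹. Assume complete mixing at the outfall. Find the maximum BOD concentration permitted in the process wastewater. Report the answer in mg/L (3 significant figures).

Travel time to the compliance point: t = 2e+04/0.73 = 2.74e+04 s = 0.3171 d; decay factor exp(−0.19·0.3171) = 0.9415.
So the concentration just after mixing may be at most 13/0.9415 = 13.81 mg/L.
Mass balance: 13.81·0.1655 = 0.0555·Cₑ + 0.11·0.805.
Cₑ = (2.285 − 0.08855) / 0.0555 = 39.58 mg/L.

39.6 mg/L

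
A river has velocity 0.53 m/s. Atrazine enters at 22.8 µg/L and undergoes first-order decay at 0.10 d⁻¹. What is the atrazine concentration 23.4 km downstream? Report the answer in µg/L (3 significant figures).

21.7 µg/L

Travel time t = 23.4 km / 0.53 m/s = 2.34e+04/0.53 = 4.415e+04 s = 0.511 d.
First-order decay: C = 22.8·exp(−0.10·0.511) = 22.8·0.9502 = 21.66 µg/L.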